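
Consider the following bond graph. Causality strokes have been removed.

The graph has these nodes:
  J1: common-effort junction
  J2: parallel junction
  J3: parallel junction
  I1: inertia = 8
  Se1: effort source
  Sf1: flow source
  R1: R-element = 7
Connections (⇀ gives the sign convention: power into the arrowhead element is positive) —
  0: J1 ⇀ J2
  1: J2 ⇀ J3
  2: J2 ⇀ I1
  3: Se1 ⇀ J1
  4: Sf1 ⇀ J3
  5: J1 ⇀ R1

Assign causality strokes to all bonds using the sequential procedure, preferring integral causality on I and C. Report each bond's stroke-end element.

#3 →J1  (source Se1 imposes e)
#4 →Sf1  (Sf1 fixes flow; stroke at Sf1)
#0 →J2  (0-jn J1 has e-setter on 3)
#5 →R1  (J1 effort already set via bond 3)
#1 →J3  (J2 effort already set via bond 0)
#2 →I1  (J2 effort already set via bond 0)

#0 |J2
#1 |J3
#2 |I1
#3 |J1
#4 |Sf1
#5 |R1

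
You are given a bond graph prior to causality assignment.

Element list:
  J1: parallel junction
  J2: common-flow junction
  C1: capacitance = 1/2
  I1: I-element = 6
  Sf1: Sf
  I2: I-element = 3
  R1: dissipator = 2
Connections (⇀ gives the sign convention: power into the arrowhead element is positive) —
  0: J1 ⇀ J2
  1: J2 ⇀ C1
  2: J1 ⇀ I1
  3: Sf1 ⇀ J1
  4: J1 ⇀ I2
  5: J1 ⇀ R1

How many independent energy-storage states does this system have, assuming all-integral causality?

b3 stroke→Sf1  (Sf1 (Sf) sets flow on bond)
b1 stroke→J2  (C1 outputs effort q/C1)
b0 stroke→J1  (only one flow-in slot at J2)
b2 stroke→I1  (common-e at J1 fixed by 0)
b4 stroke→I2  (J1: bond 0 brought effort, rest push out)
b5 stroke→R1  (J1 effort already set via bond 0)

3  (C1, I1, I2 all integral)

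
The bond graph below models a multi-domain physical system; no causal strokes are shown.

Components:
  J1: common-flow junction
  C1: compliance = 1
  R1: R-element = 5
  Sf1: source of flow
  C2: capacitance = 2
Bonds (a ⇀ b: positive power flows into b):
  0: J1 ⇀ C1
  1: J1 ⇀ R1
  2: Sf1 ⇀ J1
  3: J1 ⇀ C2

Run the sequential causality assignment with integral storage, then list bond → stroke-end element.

β0 |J1
β1 |J1
β2 |Sf1
β3 |J1

bond 2 |Sf1  (source Sf1 imposes f)
bond 0 |J1  (1-jn J1 has f-setter on 2)
bond 1 |J1  (J1 flow already set via bond 2)
bond 3 |J1  (J1: bond 2 brought flow, rest push out)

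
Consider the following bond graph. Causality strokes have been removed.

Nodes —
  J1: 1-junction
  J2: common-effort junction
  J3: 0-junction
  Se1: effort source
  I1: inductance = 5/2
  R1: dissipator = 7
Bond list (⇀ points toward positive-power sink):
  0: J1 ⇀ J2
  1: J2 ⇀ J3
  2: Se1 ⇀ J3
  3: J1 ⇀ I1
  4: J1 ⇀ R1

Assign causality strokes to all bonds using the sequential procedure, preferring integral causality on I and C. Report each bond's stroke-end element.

bond 0 →J1
bond 1 →J2
bond 2 →J3
bond 3 →I1
bond 4 →J1

β2 stroke→J3  (source Se1 imposes e)
β1 stroke→J2  (J3 effort already set via bond 2)
β0 stroke→J1  (common-e at J2 fixed by 1)
β3 stroke→I1  (I1 outputs flow p/I1)
β4 stroke→J1  (J1: bond 3 brought flow, rest push out)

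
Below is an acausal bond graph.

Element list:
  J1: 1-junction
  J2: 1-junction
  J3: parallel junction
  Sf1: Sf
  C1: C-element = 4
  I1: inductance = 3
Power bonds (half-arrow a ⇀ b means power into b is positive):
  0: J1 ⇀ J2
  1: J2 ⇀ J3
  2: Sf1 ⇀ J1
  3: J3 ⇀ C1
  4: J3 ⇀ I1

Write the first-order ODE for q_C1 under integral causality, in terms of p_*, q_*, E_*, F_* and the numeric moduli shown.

dq_C1/dt = F_Sf1 - p_I1/3

b2 |Sf1  (Sf1 (Sf) sets flow on bond)
b0 |J1  (J1 flow already set via bond 2)
b1 |J2  (1-jn J2 has f-setter on 0)
b3 |J3  (C1 integral (e out))
b4 |I1  (J3: bond 3 brought effort, rest push out)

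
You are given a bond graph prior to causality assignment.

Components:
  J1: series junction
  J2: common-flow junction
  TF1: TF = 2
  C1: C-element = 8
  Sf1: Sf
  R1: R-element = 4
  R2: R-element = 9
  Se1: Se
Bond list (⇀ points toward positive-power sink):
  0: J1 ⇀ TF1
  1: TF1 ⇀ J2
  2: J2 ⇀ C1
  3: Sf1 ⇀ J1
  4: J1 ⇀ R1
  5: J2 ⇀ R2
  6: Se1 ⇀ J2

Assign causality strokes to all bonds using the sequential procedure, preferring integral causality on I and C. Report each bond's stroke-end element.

β3 →Sf1  (Sf1 (Sf) sets flow on bond)
β6 →J2  (Se1 (Se) sets effort on bond)
β0 →J1  (common-f at J1 fixed by 3)
β4 →J1  (1-jn J1 has f-setter on 3)
β1 →TF1  (through TF1, causality passes straight; one stroke at TF1)
β2 →J2  (common-f at J2 fixed by 1)
β5 →J2  (J2 flow already set via bond 1)

#0 →J1
#1 →TF1
#2 →J2
#3 →Sf1
#4 →J1
#5 →J2
#6 →J2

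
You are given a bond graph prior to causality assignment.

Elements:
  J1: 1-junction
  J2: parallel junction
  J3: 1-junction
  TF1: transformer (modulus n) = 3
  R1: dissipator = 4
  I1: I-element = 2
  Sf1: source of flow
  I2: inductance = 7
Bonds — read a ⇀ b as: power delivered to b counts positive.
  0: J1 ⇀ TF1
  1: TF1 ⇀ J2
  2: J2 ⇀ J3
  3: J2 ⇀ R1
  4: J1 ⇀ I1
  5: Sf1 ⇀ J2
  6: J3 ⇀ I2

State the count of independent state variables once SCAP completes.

b5 stroke→Sf1  (Sf1 (Sf) sets flow on bond)
b4 stroke→I1  (prefer integral on I1)
b0 stroke→J1  (J1 flow already set via bond 4)
b1 stroke→TF1  (through TF1, causality passes straight; one stroke at TF1)
b6 stroke→I2  (I2: I, integral causality)
b2 stroke→J3  (common-f at J3 fixed by 6)
b3 stroke→J2  (closing 0-jn rule on J2)

2  (I1, I2 all integral)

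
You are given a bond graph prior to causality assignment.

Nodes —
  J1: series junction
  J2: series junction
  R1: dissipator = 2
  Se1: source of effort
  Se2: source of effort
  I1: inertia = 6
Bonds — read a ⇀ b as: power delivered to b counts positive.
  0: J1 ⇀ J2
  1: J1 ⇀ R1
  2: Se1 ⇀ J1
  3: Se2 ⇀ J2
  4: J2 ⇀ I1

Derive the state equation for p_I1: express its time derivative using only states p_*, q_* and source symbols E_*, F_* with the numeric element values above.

β2 stroke→J1  (Se1 fixes effort; stroke away)
β3 stroke→J2  (Se2: effort source, stroke at far end)
β4 stroke→I1  (I1 integral (f out))
β0 stroke→J2  (J2: bond 4 brought flow, rest push out)
β1 stroke→J1  (J1 flow already set via bond 0)

dp_I1/dt = E_Se1 + E_Se2 - p_I1/3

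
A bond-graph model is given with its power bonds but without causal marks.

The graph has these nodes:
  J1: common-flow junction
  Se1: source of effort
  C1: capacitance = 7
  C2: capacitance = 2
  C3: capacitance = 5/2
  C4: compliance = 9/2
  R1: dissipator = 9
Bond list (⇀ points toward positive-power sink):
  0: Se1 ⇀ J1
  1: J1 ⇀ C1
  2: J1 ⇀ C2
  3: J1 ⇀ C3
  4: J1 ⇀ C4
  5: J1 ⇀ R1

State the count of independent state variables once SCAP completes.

β0 →J1  (source Se1 imposes e)
β1 →J1  (prefer integral on C1)
β2 →J1  (C2 integral (e out))
β3 →J1  (prefer integral on C3)
β4 →J1  (C4: C, integral causality)
β5 →R1  (J1: last free bond brings flow in)

4  (C1, C2, C3, C4 all integral)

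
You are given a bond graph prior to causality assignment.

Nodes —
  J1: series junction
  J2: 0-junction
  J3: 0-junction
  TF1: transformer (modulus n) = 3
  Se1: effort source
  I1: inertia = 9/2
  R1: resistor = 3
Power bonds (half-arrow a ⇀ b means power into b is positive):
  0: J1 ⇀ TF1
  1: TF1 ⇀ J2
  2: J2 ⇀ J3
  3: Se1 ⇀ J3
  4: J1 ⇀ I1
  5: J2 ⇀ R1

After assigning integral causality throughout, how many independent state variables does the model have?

β3 |J3  (Se1 fixes effort; stroke away)
β2 |J2  (J3: bond 3 brought effort, rest push out)
β1 |TF1  (0-jn J2 has e-setter on 2)
β5 |R1  (J2: bond 2 brought effort, rest push out)
β0 |J1  (TF1: transformer flips bond 1)
β4 |I1  (only one flow-in slot at J1)

1  (I1 all integral)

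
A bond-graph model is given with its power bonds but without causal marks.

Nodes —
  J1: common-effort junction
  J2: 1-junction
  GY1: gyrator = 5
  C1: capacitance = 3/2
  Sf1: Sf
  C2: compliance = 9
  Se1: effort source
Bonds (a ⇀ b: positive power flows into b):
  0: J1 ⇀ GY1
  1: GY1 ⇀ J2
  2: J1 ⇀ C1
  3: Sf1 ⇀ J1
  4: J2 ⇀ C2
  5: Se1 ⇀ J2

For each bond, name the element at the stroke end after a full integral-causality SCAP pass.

β3 |Sf1  (Sf1 (Sf) sets flow on bond)
β5 |J2  (Se1 (Se) sets effort on bond)
β2 |J1  (C1 outputs effort q/C1)
β0 |GY1  (J1: bond 2 brought effort, rest push out)
β1 |GY1  (GY GY1: same side as bond 0)
β4 |J2  (1-jn J2 has f-setter on 1)

β0 stroke at GY1
β1 stroke at GY1
β2 stroke at J1
β3 stroke at Sf1
β4 stroke at J2
β5 stroke at J2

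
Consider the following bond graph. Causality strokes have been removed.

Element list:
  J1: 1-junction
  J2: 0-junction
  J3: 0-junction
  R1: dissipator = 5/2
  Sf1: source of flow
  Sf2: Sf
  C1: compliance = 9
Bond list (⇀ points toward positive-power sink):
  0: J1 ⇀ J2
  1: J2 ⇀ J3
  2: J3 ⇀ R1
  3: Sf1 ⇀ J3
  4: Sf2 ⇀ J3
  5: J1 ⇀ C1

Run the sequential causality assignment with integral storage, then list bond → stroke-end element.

b3 |Sf1  (source Sf1 imposes f)
b4 |Sf2  (source Sf2 imposes f)
b5 |J1  (prefer integral on C1)
b0 |J2  (J1 needs exactly one f-in)
b1 |J3  (J2: bond 0 brought effort, rest push out)
b2 |R1  (J3 effort already set via bond 1)

β0 stroke→J2
β1 stroke→J3
β2 stroke→R1
β3 stroke→Sf1
β4 stroke→Sf2
β5 stroke→J1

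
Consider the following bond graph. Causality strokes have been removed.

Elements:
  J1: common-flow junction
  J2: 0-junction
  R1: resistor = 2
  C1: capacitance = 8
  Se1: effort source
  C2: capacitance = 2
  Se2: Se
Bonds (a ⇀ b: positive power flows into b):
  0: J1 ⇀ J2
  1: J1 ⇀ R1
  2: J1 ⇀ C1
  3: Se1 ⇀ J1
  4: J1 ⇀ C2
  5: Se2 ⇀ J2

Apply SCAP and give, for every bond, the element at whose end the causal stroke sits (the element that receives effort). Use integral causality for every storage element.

bond 0 stroke→J1
bond 1 stroke→R1
bond 2 stroke→J1
bond 3 stroke→J1
bond 4 stroke→J1
bond 5 stroke→J2

β3 |J1  (Se1: effort source, stroke at far end)
β5 |J2  (Se2 (Se) sets effort on bond)
β0 |J1  (0-jn J2 has e-setter on 5)
β2 |J1  (C1 outputs effort q/C1)
β4 |J1  (C2: C, integral causality)
β1 |R1  (J1: last free bond brings flow in)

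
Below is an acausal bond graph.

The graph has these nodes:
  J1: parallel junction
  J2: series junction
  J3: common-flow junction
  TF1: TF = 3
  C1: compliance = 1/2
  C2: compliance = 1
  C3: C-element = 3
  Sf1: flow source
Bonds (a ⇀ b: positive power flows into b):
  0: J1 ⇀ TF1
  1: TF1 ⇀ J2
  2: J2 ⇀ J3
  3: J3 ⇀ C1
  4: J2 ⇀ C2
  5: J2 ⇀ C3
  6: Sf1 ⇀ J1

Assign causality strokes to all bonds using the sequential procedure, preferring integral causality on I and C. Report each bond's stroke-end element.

#6 stroke at Sf1  (Sf1: flow source, stroke at near end)
#0 stroke at J1  (closing 0-jn rule on J1)
#1 stroke at TF1  (TF1 one-in-one-out from 0)
#2 stroke at J2  (J2: bond 1 brought flow, rest push out)
#4 stroke at J2  (J2: bond 1 brought flow, rest push out)
#5 stroke at J2  (common-f at J2 fixed by 1)
#3 stroke at J3  (1-jn J3 has f-setter on 2)

bond 0 |J1
bond 1 |TF1
bond 2 |J2
bond 3 |J3
bond 4 |J2
bond 5 |J2
bond 6 |Sf1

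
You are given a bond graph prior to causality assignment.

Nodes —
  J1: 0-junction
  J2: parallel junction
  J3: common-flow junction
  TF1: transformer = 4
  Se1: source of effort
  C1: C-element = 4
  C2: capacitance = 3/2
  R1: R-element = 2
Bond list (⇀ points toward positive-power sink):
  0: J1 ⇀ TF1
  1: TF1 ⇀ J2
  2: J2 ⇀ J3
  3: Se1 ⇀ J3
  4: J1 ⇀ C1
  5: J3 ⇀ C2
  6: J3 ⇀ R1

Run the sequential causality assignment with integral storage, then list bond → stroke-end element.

b3 stroke→J3  (Se1: effort source, stroke at far end)
b4 stroke→J1  (C1: C, integral causality)
b0 stroke→TF1  (J1 effort already set via bond 4)
b1 stroke→J2  (through TF1, causality passes straight; one stroke at TF1)
b2 stroke→J3  (J2: bond 1 brought effort, rest push out)
b5 stroke→J3  (C2: C, integral causality)
b6 stroke→R1  (only one flow-in slot at J3)

β0 stroke at TF1
β1 stroke at J2
β2 stroke at J3
β3 stroke at J3
β4 stroke at J1
β5 stroke at J3
β6 stroke at R1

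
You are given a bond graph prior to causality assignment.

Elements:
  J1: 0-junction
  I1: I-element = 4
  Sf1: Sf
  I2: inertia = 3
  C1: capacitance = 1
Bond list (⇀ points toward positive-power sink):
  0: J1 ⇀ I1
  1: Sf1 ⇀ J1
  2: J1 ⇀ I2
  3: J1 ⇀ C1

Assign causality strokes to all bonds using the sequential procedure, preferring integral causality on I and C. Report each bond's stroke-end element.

bond 1 stroke at Sf1  (source Sf1 imposes f)
bond 0 stroke at I1  (I1 outputs flow p/I1)
bond 2 stroke at I2  (I2: I, integral causality)
bond 3 stroke at J1  (only one effort-in slot at J1)

#0 stroke→I1
#1 stroke→Sf1
#2 stroke→I2
#3 stroke→J1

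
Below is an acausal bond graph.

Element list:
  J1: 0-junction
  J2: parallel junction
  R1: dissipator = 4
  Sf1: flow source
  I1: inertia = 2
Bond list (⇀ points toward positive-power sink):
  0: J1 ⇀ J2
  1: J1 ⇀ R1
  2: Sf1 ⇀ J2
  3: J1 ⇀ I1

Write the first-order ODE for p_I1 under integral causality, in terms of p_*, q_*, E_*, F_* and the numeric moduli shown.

β2 |Sf1  (Sf1: flow source, stroke at near end)
β0 |J2  (closing 0-jn rule on J2)
β3 |I1  (prefer integral on I1)
β1 |J1  (J1 needs exactly one e-in)

dp_I1/dt = 4*F_Sf1 - 2*p_I1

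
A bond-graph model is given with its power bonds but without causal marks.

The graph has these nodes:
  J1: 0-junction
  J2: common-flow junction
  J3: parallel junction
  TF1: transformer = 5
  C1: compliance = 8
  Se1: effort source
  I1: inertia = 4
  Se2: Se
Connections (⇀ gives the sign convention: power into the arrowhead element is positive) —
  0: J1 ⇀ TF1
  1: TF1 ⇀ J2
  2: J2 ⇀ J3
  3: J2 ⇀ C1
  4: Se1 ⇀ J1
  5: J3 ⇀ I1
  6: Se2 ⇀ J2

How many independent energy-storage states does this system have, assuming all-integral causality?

2  (C1, I1 all integral)

bond 4 →J1  (source Se1 imposes e)
bond 6 →J2  (Se2: effort source, stroke at far end)
bond 0 →TF1  (common-e at J1 fixed by 4)
bond 1 →J2  (TF1 one-in-one-out from 0)
bond 3 →J2  (C1 integral (e out))
bond 2 →J3  (J2: last free bond brings flow in)
bond 5 →I1  (0-jn J3 has e-setter on 2)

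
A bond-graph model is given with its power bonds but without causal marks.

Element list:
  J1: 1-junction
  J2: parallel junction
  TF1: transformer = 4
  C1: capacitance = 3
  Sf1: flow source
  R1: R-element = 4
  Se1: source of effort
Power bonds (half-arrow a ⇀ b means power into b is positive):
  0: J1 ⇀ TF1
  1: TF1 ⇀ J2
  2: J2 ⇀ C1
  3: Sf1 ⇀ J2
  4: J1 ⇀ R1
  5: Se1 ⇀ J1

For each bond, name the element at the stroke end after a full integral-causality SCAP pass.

bond 3 stroke at Sf1  (Sf1 fixes flow; stroke at Sf1)
bond 5 stroke at J1  (Se1 (Se) sets effort on bond)
bond 2 stroke at J2  (C1: C, integral causality)
bond 1 stroke at TF1  (J2: bond 2 brought effort, rest push out)
bond 0 stroke at J1  (TF TF1: opposite of bond 1)
bond 4 stroke at R1  (closing 1-jn rule on J1)

β0 |J1
β1 |TF1
β2 |J2
β3 |Sf1
β4 |R1
β5 |J1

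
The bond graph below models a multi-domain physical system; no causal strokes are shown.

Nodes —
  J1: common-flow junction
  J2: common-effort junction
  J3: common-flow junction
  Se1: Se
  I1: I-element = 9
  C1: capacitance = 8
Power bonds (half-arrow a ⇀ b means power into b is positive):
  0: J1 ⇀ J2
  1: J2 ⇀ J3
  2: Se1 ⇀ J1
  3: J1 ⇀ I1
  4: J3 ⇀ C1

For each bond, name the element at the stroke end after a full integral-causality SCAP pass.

b2 →J1  (source Se1 imposes e)
b3 →I1  (I1: I, integral causality)
b0 →J1  (J1: bond 3 brought flow, rest push out)
b1 →J2  (closing 0-jn rule on J2)
b4 →J3  (J3: bond 1 brought flow, rest push out)

#0 →J1
#1 →J2
#2 →J1
#3 →I1
#4 →J3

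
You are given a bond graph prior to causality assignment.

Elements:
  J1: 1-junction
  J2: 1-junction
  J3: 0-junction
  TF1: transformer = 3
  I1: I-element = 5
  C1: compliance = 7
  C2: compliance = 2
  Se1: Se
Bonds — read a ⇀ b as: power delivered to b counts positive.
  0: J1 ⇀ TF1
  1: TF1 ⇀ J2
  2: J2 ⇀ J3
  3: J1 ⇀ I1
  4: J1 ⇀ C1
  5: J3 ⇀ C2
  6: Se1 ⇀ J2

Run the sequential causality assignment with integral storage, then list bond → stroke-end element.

bond 0 |J1
bond 1 |TF1
bond 2 |J2
bond 3 |I1
bond 4 |J1
bond 5 |J3
bond 6 |J2

#6 |J2  (source Se1 imposes e)
#3 |I1  (I1 integral (f out))
#0 |J1  (1-jn J1 has f-setter on 3)
#4 |J1  (1-jn J1 has f-setter on 3)
#1 |TF1  (TF1: transformer flips bond 0)
#2 |J2  (1-jn J2 has f-setter on 1)
#5 |J3  (J3 needs exactly one e-in)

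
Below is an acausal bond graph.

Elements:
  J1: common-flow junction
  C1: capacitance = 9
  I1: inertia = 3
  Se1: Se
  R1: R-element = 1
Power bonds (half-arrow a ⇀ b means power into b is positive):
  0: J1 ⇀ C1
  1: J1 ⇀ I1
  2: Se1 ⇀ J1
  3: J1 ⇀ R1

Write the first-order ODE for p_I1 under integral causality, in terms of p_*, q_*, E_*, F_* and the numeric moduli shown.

#2 stroke at J1  (source Se1 imposes e)
#0 stroke at J1  (C1 outputs effort q/C1)
#1 stroke at I1  (I1 integral (f out))
#3 stroke at J1  (1-jn J1 has f-setter on 1)

dp_I1/dt = E_Se1 - p_I1/3 - q_C1/9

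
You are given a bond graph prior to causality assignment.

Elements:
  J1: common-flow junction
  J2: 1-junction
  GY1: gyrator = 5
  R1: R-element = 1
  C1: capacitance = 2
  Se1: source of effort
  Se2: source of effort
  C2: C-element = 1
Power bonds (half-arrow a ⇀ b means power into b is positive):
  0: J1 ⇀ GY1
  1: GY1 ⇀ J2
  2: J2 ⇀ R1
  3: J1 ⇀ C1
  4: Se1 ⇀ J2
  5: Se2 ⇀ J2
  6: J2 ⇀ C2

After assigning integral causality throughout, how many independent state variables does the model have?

b4 →J2  (Se1 (Se) sets effort on bond)
b5 →J2  (Se2 (Se) sets effort on bond)
b3 →J1  (prefer integral on C1)
b0 →GY1  (J1 needs exactly one f-in)
b1 →GY1  (GY1 both-in/both-out from 0)
b2 →J2  (1-jn J2 has f-setter on 1)
b6 →J2  (common-f at J2 fixed by 1)

2  (C1, C2 all integral)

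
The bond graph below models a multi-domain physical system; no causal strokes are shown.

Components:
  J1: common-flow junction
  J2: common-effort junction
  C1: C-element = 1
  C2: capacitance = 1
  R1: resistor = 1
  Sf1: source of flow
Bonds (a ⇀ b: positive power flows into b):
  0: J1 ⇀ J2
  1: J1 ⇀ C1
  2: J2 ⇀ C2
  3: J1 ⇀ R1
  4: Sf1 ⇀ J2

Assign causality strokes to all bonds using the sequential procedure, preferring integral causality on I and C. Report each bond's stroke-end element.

β4 →Sf1  (source Sf1 imposes f)
β1 →J1  (C1 integral (e out))
β2 →J2  (C2 outputs effort q/C2)
β0 →J1  (J2 effort already set via bond 2)
β3 →R1  (only one flow-in slot at J1)

#0 stroke at J1
#1 stroke at J1
#2 stroke at J2
#3 stroke at R1
#4 stroke at Sf1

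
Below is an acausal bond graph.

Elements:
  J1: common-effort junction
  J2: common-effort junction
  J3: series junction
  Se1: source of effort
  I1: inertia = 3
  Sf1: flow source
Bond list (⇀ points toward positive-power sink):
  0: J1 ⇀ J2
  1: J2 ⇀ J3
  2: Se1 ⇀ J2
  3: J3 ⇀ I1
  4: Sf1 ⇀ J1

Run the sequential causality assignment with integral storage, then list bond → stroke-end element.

b2 stroke→J2  (Se1: effort source, stroke at far end)
b4 stroke→Sf1  (source Sf1 imposes f)
b0 stroke→J1  (J1 needs exactly one e-in)
b1 stroke→J3  (0-jn J2 has e-setter on 2)
b3 stroke→I1  (only one flow-in slot at J3)

b0 stroke at J1
b1 stroke at J3
b2 stroke at J2
b3 stroke at I1
b4 stroke at Sf1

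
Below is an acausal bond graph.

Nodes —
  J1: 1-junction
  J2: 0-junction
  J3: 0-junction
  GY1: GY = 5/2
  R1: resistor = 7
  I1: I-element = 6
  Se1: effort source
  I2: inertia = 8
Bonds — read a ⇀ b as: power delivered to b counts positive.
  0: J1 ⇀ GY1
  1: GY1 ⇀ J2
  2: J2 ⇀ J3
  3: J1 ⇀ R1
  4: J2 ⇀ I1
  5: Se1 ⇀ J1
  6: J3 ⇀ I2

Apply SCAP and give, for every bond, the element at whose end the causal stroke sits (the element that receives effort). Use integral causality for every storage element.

bond 0 |J1
bond 1 |J2
bond 2 |J3
bond 3 |R1
bond 4 |I1
bond 5 |J1
bond 6 |I2

#5 stroke at J1  (Se1 fixes effort; stroke away)
#4 stroke at I1  (prefer integral on I1)
#6 stroke at I2  (I2: I, integral causality)
#2 stroke at J3  (only one effort-in slot at J3)
#1 stroke at J2  (closing 0-jn rule on J2)
#0 stroke at J1  (through GY1, causality inverts; strokes same side of GY1)
#3 stroke at R1  (J1 needs exactly one f-in)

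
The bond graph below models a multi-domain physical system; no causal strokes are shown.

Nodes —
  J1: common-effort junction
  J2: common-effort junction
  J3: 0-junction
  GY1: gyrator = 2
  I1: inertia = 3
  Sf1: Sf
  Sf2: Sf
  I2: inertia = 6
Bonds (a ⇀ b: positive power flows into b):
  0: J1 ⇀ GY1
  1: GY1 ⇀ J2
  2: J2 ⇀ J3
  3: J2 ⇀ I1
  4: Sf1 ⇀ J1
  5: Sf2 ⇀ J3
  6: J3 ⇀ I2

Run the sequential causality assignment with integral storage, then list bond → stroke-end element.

b4 stroke→Sf1  (Sf1: flow source, stroke at near end)
b5 stroke→Sf2  (source Sf2 imposes f)
b0 stroke→J1  (J1: last free bond brings effort in)
b1 stroke→J2  (GY1: gyrator matches bond 0)
b2 stroke→J3  (common-e at J2 fixed by 1)
b3 stroke→I1  (J2: bond 1 brought effort, rest push out)
b6 stroke→I2  (J3: bond 2 brought effort, rest push out)

b0 →J1
b1 →J2
b2 →J3
b3 →I1
b4 →Sf1
b5 →Sf2
b6 →I2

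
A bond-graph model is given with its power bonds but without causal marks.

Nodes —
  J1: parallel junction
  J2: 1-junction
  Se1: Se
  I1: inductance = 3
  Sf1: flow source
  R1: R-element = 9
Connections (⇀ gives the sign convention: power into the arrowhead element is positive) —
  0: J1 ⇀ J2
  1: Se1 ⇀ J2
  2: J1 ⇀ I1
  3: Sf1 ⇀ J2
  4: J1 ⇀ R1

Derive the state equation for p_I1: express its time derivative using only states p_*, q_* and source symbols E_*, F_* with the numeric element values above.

dp_I1/dt = -9*F_Sf1 - 3*p_I1

β1 stroke at J2  (source Se1 imposes e)
β3 stroke at Sf1  (Sf1 fixes flow; stroke at Sf1)
β0 stroke at J2  (J2 flow already set via bond 3)
β2 stroke at I1  (I1 integral (f out))
β4 stroke at J1  (J1: last free bond brings effort in)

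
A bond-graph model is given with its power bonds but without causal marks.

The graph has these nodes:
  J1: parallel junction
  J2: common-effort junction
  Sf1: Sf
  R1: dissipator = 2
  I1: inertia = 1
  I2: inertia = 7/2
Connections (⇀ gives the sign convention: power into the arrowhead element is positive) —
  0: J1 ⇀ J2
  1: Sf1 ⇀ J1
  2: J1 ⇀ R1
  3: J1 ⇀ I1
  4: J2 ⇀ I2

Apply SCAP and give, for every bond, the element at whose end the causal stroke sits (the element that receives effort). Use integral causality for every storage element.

#0 stroke at J2
#1 stroke at Sf1
#2 stroke at J1
#3 stroke at I1
#4 stroke at I2

b1 →Sf1  (Sf1 (Sf) sets flow on bond)
b3 →I1  (I1 outputs flow p/I1)
b4 →I2  (I2 integral (f out))
b0 →J2  (closing 0-jn rule on J2)
b2 →J1  (J1 needs exactly one e-in)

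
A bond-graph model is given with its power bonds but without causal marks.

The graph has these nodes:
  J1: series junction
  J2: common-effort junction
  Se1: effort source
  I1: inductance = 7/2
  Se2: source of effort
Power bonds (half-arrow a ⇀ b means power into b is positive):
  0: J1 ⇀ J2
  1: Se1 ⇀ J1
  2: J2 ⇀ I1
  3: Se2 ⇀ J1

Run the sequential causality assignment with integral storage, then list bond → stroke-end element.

#1 |J1  (Se1: effort source, stroke at far end)
#3 |J1  (source Se2 imposes e)
#0 |J2  (closing 1-jn rule on J1)
#2 |I1  (J2: bond 0 brought effort, rest push out)

b0 |J2
b1 |J1
b2 |I1
b3 |J1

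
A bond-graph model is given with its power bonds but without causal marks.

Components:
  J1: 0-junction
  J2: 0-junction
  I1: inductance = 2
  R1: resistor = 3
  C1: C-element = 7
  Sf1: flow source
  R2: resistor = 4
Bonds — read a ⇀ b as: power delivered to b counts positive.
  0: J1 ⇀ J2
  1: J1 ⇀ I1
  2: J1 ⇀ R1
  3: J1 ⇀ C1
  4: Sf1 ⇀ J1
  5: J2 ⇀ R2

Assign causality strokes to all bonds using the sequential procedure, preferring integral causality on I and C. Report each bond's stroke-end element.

β0 stroke at J2
β1 stroke at I1
β2 stroke at R1
β3 stroke at J1
β4 stroke at Sf1
β5 stroke at R2

b4 stroke at Sf1  (source Sf1 imposes f)
b1 stroke at I1  (I1 integral (f out))
b3 stroke at J1  (C1 outputs effort q/C1)
b0 stroke at J2  (common-e at J1 fixed by 3)
b2 stroke at R1  (J1 effort already set via bond 3)
b5 stroke at R2  (J2: bond 0 brought effort, rest push out)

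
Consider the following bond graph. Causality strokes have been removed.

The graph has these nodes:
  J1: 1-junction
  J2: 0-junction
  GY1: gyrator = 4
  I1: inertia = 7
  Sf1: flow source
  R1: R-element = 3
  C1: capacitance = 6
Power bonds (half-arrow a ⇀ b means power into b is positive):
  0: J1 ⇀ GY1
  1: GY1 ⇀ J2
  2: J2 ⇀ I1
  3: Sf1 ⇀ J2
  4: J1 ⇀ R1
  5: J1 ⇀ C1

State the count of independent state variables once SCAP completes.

2  (C1, I1 all integral)

#3 stroke→Sf1  (Sf1 fixes flow; stroke at Sf1)
#2 stroke→I1  (I1 integral (f out))
#1 stroke→J2  (only one effort-in slot at J2)
#0 stroke→J1  (GY GY1: same side as bond 1)
#5 stroke→J1  (C1 integral (e out))
#4 stroke→R1  (closing 1-jn rule on J1)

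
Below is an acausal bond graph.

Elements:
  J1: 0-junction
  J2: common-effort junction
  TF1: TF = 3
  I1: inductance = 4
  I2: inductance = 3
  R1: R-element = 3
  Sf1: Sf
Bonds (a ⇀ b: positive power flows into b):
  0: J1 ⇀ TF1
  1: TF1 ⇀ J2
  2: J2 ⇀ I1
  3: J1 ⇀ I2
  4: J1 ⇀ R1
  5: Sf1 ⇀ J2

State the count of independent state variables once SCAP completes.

#5 |Sf1  (Sf1: flow source, stroke at near end)
#2 |I1  (I1: I, integral causality)
#1 |J2  (closing 0-jn rule on J2)
#0 |TF1  (through TF1, causality passes straight; one stroke at TF1)
#3 |I2  (I2 outputs flow p/I2)
#4 |J1  (J1 needs exactly one e-in)

2  (I1, I2 all integral)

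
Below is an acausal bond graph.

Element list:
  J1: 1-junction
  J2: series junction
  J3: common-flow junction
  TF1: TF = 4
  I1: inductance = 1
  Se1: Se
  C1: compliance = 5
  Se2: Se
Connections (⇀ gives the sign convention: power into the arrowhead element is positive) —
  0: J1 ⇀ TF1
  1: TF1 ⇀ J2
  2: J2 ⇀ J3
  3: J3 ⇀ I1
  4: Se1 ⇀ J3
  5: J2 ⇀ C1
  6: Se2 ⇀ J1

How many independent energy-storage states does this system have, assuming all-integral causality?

2  (C1, I1 all integral)

#4 stroke at J3  (Se1: effort source, stroke at far end)
#6 stroke at J1  (Se2: effort source, stroke at far end)
#0 stroke at TF1  (closing 1-jn rule on J1)
#1 stroke at J2  (TF1 one-in-one-out from 0)
#3 stroke at I1  (I1 integral (f out))
#2 stroke at J3  (J3 flow already set via bond 3)
#5 stroke at J2  (J2 flow already set via bond 2)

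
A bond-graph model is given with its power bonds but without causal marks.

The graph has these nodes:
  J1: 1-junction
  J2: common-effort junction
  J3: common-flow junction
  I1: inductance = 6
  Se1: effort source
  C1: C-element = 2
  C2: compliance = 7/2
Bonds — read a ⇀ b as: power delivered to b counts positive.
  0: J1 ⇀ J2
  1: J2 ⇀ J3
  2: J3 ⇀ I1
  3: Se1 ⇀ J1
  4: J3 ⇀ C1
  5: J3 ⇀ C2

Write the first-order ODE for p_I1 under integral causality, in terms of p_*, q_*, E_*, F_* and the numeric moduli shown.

β3 stroke→J1  (source Se1 imposes e)
β0 stroke→J2  (closing 1-jn rule on J1)
β1 stroke→J3  (J2: bond 0 brought effort, rest push out)
β2 stroke→I1  (prefer integral on I1)
β4 stroke→J3  (J3: bond 2 brought flow, rest push out)
β5 stroke→J3  (common-f at J3 fixed by 2)

dp_I1/dt = E_Se1 - q_C1/2 - 2*q_C2/7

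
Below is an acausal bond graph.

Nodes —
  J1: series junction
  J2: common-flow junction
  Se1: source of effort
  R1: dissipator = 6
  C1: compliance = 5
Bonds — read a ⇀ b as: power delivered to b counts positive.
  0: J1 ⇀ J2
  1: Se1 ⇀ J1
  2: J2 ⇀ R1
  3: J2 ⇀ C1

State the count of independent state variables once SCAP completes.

1  (C1 all integral)

b1 |J1  (Se1 (Se) sets effort on bond)
b0 |J2  (closing 1-jn rule on J1)
b3 |J2  (prefer integral on C1)
b2 |R1  (closing 1-jn rule on J2)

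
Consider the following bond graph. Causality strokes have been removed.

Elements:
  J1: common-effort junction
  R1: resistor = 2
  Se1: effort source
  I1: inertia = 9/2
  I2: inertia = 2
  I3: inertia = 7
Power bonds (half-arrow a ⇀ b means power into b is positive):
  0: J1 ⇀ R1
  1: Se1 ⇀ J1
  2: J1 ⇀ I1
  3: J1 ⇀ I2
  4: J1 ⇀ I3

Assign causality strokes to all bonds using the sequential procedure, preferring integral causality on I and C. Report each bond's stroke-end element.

#1 stroke→J1  (source Se1 imposes e)
#0 stroke→R1  (0-jn J1 has e-setter on 1)
#2 stroke→I1  (J1: bond 1 brought effort, rest push out)
#3 stroke→I2  (0-jn J1 has e-setter on 1)
#4 stroke→I3  (J1 effort already set via bond 1)

bond 0 stroke→R1
bond 1 stroke→J1
bond 2 stroke→I1
bond 3 stroke→I2
bond 4 stroke→I3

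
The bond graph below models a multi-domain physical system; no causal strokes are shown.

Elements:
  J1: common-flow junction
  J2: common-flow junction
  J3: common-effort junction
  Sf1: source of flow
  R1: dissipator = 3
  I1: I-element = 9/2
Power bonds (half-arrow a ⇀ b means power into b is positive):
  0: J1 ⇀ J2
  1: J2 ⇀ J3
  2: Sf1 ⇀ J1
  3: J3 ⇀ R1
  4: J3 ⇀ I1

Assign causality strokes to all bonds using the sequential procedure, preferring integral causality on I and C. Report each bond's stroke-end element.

bond 2 |Sf1  (source Sf1 imposes f)
bond 0 |J1  (J1: bond 2 brought flow, rest push out)
bond 1 |J2  (J2 flow already set via bond 0)
bond 4 |I1  (I1 integral (f out))
bond 3 |J3  (closing 0-jn rule on J3)

#0 |J1
#1 |J2
#2 |Sf1
#3 |J3
#4 |I1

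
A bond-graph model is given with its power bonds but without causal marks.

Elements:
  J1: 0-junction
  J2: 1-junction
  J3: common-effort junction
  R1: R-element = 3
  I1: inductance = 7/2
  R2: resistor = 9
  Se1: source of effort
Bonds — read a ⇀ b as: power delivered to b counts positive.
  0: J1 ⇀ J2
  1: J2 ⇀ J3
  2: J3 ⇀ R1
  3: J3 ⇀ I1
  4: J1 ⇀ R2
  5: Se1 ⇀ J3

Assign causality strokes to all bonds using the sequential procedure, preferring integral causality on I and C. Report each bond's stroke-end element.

#5 |J3  (Se1 (Se) sets effort on bond)
#1 |J2  (J3: bond 5 brought effort, rest push out)
#2 |R1  (J3 effort already set via bond 5)
#3 |I1  (common-e at J3 fixed by 5)
#0 |J1  (J2 needs exactly one f-in)
#4 |R2  (common-e at J1 fixed by 0)

#0 →J1
#1 →J2
#2 →R1
#3 →I1
#4 →R2
#5 →J3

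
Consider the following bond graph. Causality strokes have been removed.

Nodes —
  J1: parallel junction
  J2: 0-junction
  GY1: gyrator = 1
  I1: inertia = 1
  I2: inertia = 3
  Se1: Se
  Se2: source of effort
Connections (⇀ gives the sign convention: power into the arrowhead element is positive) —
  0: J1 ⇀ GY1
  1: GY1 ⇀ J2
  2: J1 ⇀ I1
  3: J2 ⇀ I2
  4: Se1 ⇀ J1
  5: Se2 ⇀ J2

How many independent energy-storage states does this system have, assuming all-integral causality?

β4 stroke at J1  (source Se1 imposes e)
β5 stroke at J2  (Se2 (Se) sets effort on bond)
β0 stroke at GY1  (0-jn J1 has e-setter on 4)
β2 stroke at I1  (J1: bond 4 brought effort, rest push out)
β1 stroke at GY1  (J2 effort already set via bond 5)
β3 stroke at I2  (common-e at J2 fixed by 5)

2  (I1, I2 all integral)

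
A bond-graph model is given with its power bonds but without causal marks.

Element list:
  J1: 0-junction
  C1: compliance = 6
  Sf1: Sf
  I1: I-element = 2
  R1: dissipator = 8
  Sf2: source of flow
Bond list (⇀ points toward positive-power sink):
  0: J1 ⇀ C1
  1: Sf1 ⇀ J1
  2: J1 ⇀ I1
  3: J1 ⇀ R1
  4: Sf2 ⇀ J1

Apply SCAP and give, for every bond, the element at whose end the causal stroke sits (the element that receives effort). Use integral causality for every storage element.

bond 0 |J1
bond 1 |Sf1
bond 2 |I1
bond 3 |R1
bond 4 |Sf2

b1 |Sf1  (Sf1: flow source, stroke at near end)
b4 |Sf2  (Sf2 fixes flow; stroke at Sf2)
b0 |J1  (C1 outputs effort q/C1)
b2 |I1  (common-e at J1 fixed by 0)
b3 |R1  (0-jn J1 has e-setter on 0)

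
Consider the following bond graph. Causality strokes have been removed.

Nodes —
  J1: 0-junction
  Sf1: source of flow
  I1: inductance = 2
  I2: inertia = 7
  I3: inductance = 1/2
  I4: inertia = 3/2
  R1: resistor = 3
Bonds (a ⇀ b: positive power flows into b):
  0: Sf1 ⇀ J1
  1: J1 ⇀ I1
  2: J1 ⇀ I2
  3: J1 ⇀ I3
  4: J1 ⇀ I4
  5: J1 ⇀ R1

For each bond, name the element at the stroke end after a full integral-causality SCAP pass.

b0 →Sf1
b1 →I1
b2 →I2
b3 →I3
b4 →I4
b5 →J1

#0 |Sf1  (Sf1: flow source, stroke at near end)
#1 |I1  (I1: I, integral causality)
#2 |I2  (I2: I, integral causality)
#3 |I3  (I3: I, integral causality)
#4 |I4  (I4: I, integral causality)
#5 |J1  (closing 0-jn rule on J1)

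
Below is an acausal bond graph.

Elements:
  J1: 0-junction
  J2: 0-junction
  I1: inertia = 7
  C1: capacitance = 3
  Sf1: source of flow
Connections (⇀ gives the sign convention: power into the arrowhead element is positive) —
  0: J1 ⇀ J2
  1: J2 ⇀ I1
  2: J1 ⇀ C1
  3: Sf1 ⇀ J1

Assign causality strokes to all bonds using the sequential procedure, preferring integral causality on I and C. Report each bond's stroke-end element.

#3 stroke→Sf1  (Sf1: flow source, stroke at near end)
#1 stroke→I1  (I1 integral (f out))
#0 stroke→J2  (J2 needs exactly one e-in)
#2 stroke→J1  (J1 needs exactly one e-in)

b0 |J2
b1 |I1
b2 |J1
b3 |Sf1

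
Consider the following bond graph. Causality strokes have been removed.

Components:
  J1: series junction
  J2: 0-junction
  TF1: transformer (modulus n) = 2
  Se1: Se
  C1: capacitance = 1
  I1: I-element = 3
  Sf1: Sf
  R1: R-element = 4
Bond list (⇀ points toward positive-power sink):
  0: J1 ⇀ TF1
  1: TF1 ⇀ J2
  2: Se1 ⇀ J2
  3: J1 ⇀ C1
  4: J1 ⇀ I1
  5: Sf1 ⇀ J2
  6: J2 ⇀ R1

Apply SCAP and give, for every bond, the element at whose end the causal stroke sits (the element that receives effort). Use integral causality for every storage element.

#2 stroke at J2  (Se1: effort source, stroke at far end)
#5 stroke at Sf1  (Sf1: flow source, stroke at near end)
#1 stroke at TF1  (common-e at J2 fixed by 2)
#6 stroke at R1  (0-jn J2 has e-setter on 2)
#0 stroke at J1  (TF1: transformer flips bond 1)
#3 stroke at J1  (C1 integral (e out))
#4 stroke at I1  (J1: last free bond brings flow in)

bond 0 stroke→J1
bond 1 stroke→TF1
bond 2 stroke→J2
bond 3 stroke→J1
bond 4 stroke→I1
bond 5 stroke→Sf1
bond 6 stroke→R1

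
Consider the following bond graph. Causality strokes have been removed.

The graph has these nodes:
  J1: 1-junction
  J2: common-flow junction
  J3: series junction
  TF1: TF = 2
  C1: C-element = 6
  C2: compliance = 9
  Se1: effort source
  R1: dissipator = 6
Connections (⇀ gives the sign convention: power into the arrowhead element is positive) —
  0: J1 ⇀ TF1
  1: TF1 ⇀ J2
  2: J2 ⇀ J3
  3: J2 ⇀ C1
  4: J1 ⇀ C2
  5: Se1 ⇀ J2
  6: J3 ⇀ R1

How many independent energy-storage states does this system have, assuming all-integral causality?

b5 stroke→J2  (Se1: effort source, stroke at far end)
b3 stroke→J2  (C1 outputs effort q/C1)
b4 stroke→J1  (C2: C, integral causality)
b0 stroke→TF1  (only one flow-in slot at J1)
b1 stroke→J2  (TF1: transformer flips bond 0)
b2 stroke→J3  (J2 needs exactly one f-in)
b6 stroke→R1  (J3 needs exactly one f-in)

2  (C1, C2 all integral)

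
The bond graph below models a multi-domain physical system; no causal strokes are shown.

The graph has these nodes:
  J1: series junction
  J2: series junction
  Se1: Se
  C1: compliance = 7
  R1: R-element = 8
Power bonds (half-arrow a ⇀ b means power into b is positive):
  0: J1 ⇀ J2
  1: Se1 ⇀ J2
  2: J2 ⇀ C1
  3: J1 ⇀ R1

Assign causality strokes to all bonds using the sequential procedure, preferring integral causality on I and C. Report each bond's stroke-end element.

b1 stroke→J2  (Se1: effort source, stroke at far end)
b2 stroke→J2  (prefer integral on C1)
b0 stroke→J1  (only one flow-in slot at J2)
b3 stroke→R1  (J1: last free bond brings flow in)

b0 |J1
b1 |J2
b2 |J2
b3 |R1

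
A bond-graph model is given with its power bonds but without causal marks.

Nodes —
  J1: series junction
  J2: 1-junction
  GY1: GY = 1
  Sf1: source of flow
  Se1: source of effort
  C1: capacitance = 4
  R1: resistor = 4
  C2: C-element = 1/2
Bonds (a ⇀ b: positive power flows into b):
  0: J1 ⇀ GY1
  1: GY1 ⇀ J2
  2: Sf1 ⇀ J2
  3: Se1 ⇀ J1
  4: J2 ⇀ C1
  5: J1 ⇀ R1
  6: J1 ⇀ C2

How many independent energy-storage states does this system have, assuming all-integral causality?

2  (C1, C2 all integral)

#2 |Sf1  (Sf1: flow source, stroke at near end)
#3 |J1  (Se1 (Se) sets effort on bond)
#1 |J2  (J2: bond 2 brought flow, rest push out)
#4 |J2  (common-f at J2 fixed by 2)
#0 |J1  (through GY1, causality inverts; strokes same side of GY1)
#6 |J1  (C2 outputs effort q/C2)
#5 |R1  (J1 needs exactly one f-in)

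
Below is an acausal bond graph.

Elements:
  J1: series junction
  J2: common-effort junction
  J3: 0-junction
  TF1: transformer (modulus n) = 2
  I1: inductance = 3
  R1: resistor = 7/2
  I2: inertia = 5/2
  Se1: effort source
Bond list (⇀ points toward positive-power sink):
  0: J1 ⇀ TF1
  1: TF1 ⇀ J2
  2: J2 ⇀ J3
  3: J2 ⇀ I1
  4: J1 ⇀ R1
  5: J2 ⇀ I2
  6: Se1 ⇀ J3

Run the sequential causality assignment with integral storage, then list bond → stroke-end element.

#0 stroke→J1
#1 stroke→TF1
#2 stroke→J2
#3 stroke→I1
#4 stroke→R1
#5 stroke→I2
#6 stroke→J3

bond 6 →J3  (source Se1 imposes e)
bond 2 →J2  (J3 effort already set via bond 6)
bond 1 →TF1  (J2 effort already set via bond 2)
bond 3 →I1  (J2 effort already set via bond 2)
bond 5 →I2  (common-e at J2 fixed by 2)
bond 0 →J1  (TF1 one-in-one-out from 1)
bond 4 →R1  (J1 needs exactly one f-in)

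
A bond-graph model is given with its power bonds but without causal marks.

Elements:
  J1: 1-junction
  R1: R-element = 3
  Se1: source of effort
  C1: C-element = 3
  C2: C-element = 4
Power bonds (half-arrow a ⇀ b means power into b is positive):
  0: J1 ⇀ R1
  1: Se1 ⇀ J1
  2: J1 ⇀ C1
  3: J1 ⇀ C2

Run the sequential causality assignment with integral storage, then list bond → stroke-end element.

β0 stroke→R1
β1 stroke→J1
β2 stroke→J1
β3 stroke→J1

bond 1 stroke→J1  (Se1 fixes effort; stroke away)
bond 2 stroke→J1  (C1 outputs effort q/C1)
bond 3 stroke→J1  (C2 outputs effort q/C2)
bond 0 stroke→R1  (J1: last free bond brings flow in)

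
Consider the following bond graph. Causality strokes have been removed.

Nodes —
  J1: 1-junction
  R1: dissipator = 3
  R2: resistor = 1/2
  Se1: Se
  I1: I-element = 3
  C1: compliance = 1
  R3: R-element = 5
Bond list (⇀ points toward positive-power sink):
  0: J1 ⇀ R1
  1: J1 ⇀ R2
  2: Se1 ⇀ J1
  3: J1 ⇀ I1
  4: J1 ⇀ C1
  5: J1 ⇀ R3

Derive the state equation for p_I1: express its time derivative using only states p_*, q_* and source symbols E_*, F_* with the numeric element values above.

dp_I1/dt = E_Se1 - 17*p_I1/6 - q_C1

bond 2 →J1  (Se1 (Se) sets effort on bond)
bond 3 →I1  (prefer integral on I1)
bond 0 →J1  (J1: bond 3 brought flow, rest push out)
bond 1 →J1  (common-f at J1 fixed by 3)
bond 4 →J1  (J1 flow already set via bond 3)
bond 5 →J1  (common-f at J1 fixed by 3)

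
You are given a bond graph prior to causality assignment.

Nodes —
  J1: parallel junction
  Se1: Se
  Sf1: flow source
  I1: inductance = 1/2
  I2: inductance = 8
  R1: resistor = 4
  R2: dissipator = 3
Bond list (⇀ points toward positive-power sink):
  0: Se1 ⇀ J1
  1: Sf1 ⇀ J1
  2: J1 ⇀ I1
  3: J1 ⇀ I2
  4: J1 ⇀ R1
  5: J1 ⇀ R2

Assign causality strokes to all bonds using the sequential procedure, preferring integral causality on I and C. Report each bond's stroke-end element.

#0 stroke→J1
#1 stroke→Sf1
#2 stroke→I1
#3 stroke→I2
#4 stroke→R1
#5 stroke→R2

β0 →J1  (Se1 (Se) sets effort on bond)
β1 →Sf1  (source Sf1 imposes f)
β2 →I1  (J1: bond 0 brought effort, rest push out)
β3 →I2  (J1: bond 0 brought effort, rest push out)
β4 →R1  (0-jn J1 has e-setter on 0)
β5 →R2  (J1 effort already set via bond 0)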